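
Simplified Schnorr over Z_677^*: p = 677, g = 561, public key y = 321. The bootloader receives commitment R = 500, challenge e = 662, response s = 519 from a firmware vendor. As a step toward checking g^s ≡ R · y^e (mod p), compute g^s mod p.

23

561^519 mod 677 = 23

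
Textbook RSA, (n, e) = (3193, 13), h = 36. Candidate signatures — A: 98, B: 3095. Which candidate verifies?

Candidate A: 98^2 = 9604 ≡ 25; 98^4 ≡ 25^2 = 625; 98^8 ≡ 625^2 = 390625 ≡ 1079; 13 = 8 + 4 + 1, so 98^13 ≡ 1079·625·98 ≡ 36 (mod 3193)
  → matches h = 36
Candidate B: 3095^2 = 9579025 ≡ 25; 3095^4 ≡ 25^2 = 625; 3095^8 ≡ 625^2 = 390625 ≡ 1079; 13 = 8 + 4 + 1, so 3095^13 ≡ 1079·625·3095 ≡ 3157 (mod 3193)

A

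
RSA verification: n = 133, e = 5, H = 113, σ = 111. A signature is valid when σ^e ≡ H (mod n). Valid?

no

Squares mod 133: σ^1≡111, σ^2≡85, σ^4≡43
5 = 4 + 1, so σ^5 ≡ 43·111 ≡ 118 (mod 133)
σ^5 mod 133 = 118, but H = 113.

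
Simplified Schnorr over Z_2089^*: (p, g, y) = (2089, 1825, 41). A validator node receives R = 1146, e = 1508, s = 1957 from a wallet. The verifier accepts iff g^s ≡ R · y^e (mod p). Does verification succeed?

g^s mod p:
1825^1957 mod 2089 = 1146
R · y^e mod p:
41^1508 mod 2089 = 1
1146·1 = 1146 ≡ 1146 (mod 2089)
1146 ≡ 1146 (mod 2089); signature holds.

passes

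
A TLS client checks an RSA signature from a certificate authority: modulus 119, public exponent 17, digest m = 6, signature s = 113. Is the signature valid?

invalid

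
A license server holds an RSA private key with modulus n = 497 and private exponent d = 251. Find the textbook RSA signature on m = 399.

m^2 ≡ 399^2 = 159201 ≡ 161
m^4 ≡ 161^2 = 25921 ≡ 77
m^8 ≡ 77^2 = 5929 ≡ 462
m^16 ≡ 462^2 = 213444 ≡ 231
m^32 ≡ 231^2 = 53361 ≡ 182
m^64 ≡ 182^2 = 33124 ≡ 322
m^128 ≡ 322^2 = 103684 ≡ 308
251 = 128 + 64 + 32 + 16 + 8 + 2 + 1, so m^251 ≡ 308·322·182·231·462·161·399 ≡ 28 (mod 497)

28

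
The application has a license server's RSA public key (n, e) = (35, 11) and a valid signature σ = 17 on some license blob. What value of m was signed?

33

σ^11 mod 35 = 33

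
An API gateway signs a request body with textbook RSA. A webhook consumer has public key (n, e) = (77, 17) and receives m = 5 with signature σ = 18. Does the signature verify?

does not verify

Squares mod 77: σ^1≡18, σ^2≡16, σ^4≡25, σ^8≡9, σ^16≡4
17 = 16 + 1, so σ^17 ≡ 4·18 ≡ 72 (mod 77)
The recovered value 72 does not match the digest 5.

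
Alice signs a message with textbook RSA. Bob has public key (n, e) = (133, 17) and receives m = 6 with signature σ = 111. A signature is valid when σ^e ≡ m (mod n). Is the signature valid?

σ^17 mod 133 = 6
Since 6 equals the digest 6, verification succeeds.

valid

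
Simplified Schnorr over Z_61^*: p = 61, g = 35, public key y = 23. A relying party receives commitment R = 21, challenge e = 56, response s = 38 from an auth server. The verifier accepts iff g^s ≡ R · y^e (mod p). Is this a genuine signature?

g^s mod p:
Squares mod 61: 35^1≡35, 35^2≡5, 35^4≡25, 35^8≡15, 35^16≡42, 35^32≡56
38 = 32 + 4 + 2, so 35^38 ≡ 56·25·5 ≡ 46 (mod 61)
R · y^e mod p:
Squares mod 61: 23^1≡23, 23^2≡41, 23^4≡34, 23^8≡58, 23^16≡9, 23^32≡20
56 = 32 + 16 + 8, so 23^56 ≡ 20·9·58 ≡ 9 (mod 61)
21·9 = 189 ≡ 6 (mod 61)
46 ≠ 6; the check fails.

forged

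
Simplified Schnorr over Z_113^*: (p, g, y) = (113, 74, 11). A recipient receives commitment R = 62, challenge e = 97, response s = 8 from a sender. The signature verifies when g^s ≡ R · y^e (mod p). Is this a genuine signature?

g^s mod p:
74^2 = 5476 ≡ 52
74^4 ≡ 52^2 = 2704 ≡ 105
74^8 ≡ 105^2 = 11025 ≡ 64
R · y^e mod p:
11^2 = 121 ≡ 8
11^4 ≡ 8^2 = 64
11^8 ≡ 64^2 = 4096 ≡ 28
11^16 ≡ 28^2 = 784 ≡ 106
11^32 ≡ 106^2 = 11236 ≡ 49
11^64 ≡ 49^2 = 2401 ≡ 28
97 = 64 + 32 + 1, so 11^97 ≡ 28·49·11 ≡ 63 (mod 113)
62·63 = 3906 ≡ 64 (mod 113)
64 ≡ 64 (mod 113); signature holds.

genuine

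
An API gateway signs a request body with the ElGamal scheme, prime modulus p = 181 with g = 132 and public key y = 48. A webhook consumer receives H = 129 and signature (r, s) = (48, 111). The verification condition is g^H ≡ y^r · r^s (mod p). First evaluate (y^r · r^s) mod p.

48^2 = 2304 ≡ 132
48^4 ≡ 132^2 = 17424 ≡ 48
48^8 ≡ 48^2 = 2304 ≡ 132
48^16 ≡ 132^2 = 17424 ≡ 48
48^32 ≡ 48^2 = 2304 ≡ 132
48 = 32 + 16, so 48^48 ≡ 132·48 ≡ 1 (mod 181)
48^2 = 2304 ≡ 132
48^4 ≡ 132^2 = 17424 ≡ 48
48^8 ≡ 48^2 = 2304 ≡ 132
48^16 ≡ 132^2 = 17424 ≡ 48
48^32 ≡ 48^2 = 2304 ≡ 132
48^64 ≡ 132^2 = 17424 ≡ 48
111 = 64 + 32 + 8 + 4 + 2 + 1, so 48^111 ≡ 48·132·132·48·132·48 ≡ 1 (mod 181)
y^r · r^s ≡ 1·1 = 1 ≡ 1 (mod 181)

1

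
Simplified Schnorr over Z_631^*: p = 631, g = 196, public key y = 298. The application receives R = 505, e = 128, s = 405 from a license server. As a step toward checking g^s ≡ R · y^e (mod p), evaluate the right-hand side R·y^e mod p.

Squares mod 631: 298^1≡298, 298^2≡464, 298^4≡125, 298^8≡481, 298^16≡415, 298^32≡593, 298^64≡182, 298^128≡312
298^128 ≡ 312 (mod 631)
R · y^e ≡ 505·312 = 157560 ≡ 441 (mod 631)

441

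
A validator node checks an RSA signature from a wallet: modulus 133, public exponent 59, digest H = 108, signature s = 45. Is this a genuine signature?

forged

Squares mod 133: s^1≡45, s^2≡30, s^4≡102, s^8≡30, s^16≡102, s^32≡30
59 = 32 + 16 + 8 + 2 + 1, so s^59 ≡ 30·102·30·30·45 ≡ 68 (mod 133)
The recovered value 68 does not match the digest 108.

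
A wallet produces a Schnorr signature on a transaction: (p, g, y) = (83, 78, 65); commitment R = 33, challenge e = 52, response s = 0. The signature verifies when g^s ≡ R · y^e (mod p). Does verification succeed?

fails

g^s mod p:
78^0 mod 83 = 1
R · y^e mod p:
Squares mod 83: 65^1≡65, 65^2≡75, 65^4≡64, 65^8≡29, 65^16≡11, 65^32≡38
52 = 32 + 16 + 4, so 65^52 ≡ 38·11·64 ≡ 26 (mod 83)
33·26 = 858 ≡ 28 (mod 83)
1 ≠ 28; the check fails.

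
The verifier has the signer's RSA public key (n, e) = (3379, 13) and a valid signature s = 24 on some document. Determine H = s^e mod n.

167

s^2 ≡ 24^2 = 576
s^4 ≡ 576^2 = 331776 ≡ 634
s^8 ≡ 634^2 = 401956 ≡ 3234
13 = 8 + 4 + 1, so s^13 ≡ 3234·634·24 ≡ 167 (mod 3379)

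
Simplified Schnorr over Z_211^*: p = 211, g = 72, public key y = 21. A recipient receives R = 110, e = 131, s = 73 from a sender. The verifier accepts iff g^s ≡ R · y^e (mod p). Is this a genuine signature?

g^s mod p:
72^2 = 5184 ≡ 120
72^4 ≡ 120^2 = 14400 ≡ 52
72^8 ≡ 52^2 = 2704 ≡ 172
72^16 ≡ 172^2 = 29584 ≡ 44
72^32 ≡ 44^2 = 1936 ≡ 37
72^64 ≡ 37^2 = 1369 ≡ 103
73 = 64 + 8 + 1, so 72^73 ≡ 103·172·72 ≡ 57 (mod 211)
R · y^e mod p:
21^2 = 441 ≡ 19
21^4 ≡ 19^2 = 361 ≡ 150
21^8 ≡ 150^2 = 22500 ≡ 134
21^16 ≡ 134^2 = 17956 ≡ 21
21^32 ≡ 21^2 = 441 ≡ 19
21^64 ≡ 19^2 = 361 ≡ 150
21^128 ≡ 150^2 = 22500 ≡ 134
131 = 128 + 2 + 1, so 21^131 ≡ 134·19·21 ≡ 83 (mod 211)
110·83 = 9130 ≡ 57 (mod 211)
57 ≡ 57 (mod 211); signature holds.

genuine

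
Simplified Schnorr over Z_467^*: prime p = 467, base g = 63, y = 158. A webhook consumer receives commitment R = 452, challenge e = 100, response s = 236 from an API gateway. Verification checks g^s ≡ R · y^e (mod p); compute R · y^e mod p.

202

158^2 = 24964 ≡ 213
158^4 ≡ 213^2 = 45369 ≡ 70
158^8 ≡ 70^2 = 4900 ≡ 230
158^16 ≡ 230^2 = 52900 ≡ 129
158^32 ≡ 129^2 = 16641 ≡ 296
158^64 ≡ 296^2 = 87616 ≡ 287
100 = 64 + 32 + 4, so 158^100 ≡ 287·296·70 ≡ 329 (mod 467)
R · y^e ≡ 452·329 = 148708 ≡ 202 (mod 467)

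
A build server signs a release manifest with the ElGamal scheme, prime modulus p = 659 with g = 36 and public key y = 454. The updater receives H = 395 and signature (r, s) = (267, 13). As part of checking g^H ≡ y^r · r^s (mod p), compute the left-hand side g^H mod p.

36^2 = 1296 ≡ 637
36^4 ≡ 637^2 = 405769 ≡ 484
36^8 ≡ 484^2 = 234256 ≡ 311
36^16 ≡ 311^2 = 96721 ≡ 507
36^32 ≡ 507^2 = 257049 ≡ 39
36^64 ≡ 39^2 = 1521 ≡ 203
36^128 ≡ 203^2 = 41209 ≡ 351
36^256 ≡ 351^2 = 123201 ≡ 627
395 = 256 + 128 + 8 + 2 + 1, so 36^395 ≡ 627·351·311·637·36 ≡ 147 (mod 659)

147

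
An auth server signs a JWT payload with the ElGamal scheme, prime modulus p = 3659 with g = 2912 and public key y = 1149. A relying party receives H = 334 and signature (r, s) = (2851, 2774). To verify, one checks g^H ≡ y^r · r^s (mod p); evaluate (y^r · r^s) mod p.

1149

1149^2 = 1320201 ≡ 2961
1149^4 ≡ 2961^2 = 8767521 ≡ 557
1149^8 ≡ 557^2 = 310249 ≡ 2893
1149^16 ≡ 2893^2 = 8369449 ≡ 1316
1149^32 ≡ 1316^2 = 1731856 ≡ 1149
1149^64 ≡ 1149^2 = 1320201 ≡ 2961
1149^128 ≡ 2961^2 = 8767521 ≡ 557
1149^256 ≡ 557^2 = 310249 ≡ 2893
1149^512 ≡ 2893^2 = 8369449 ≡ 1316
1149^1024 ≡ 1316^2 = 1731856 ≡ 1149
1149^2048 ≡ 1149^2 = 1320201 ≡ 2961
2851 = 2048 + 512 + 256 + 32 + 2 + 1, so 1149^2851 ≡ 2961·1316·2893·1149·2961·1149 ≡ 1398 (mod 3659)
2851^2 = 8128201 ≡ 1562
2851^4 ≡ 1562^2 = 2439844 ≡ 2950
2851^8 ≡ 2950^2 = 8702500 ≡ 1398
2851^16 ≡ 1398^2 = 1954404 ≡ 498
2851^32 ≡ 498^2 = 248004 ≡ 2851
2851^64 ≡ 2851^2 = 8128201 ≡ 1562
2851^128 ≡ 1562^2 = 2439844 ≡ 2950
2851^256 ≡ 2950^2 = 8702500 ≡ 1398
2851^512 ≡ 1398^2 = 1954404 ≡ 498
2851^1024 ≡ 498^2 = 248004 ≡ 2851
2851^2048 ≡ 2851^2 = 8128201 ≡ 1562
2774 = 2048 + 512 + 128 + 64 + 16 + 4 + 2, so 2851^2774 ≡ 1562·498·2950·1562·498·2950·1562 ≡ 2961 (mod 3659)
y^r · r^s ≡ 1398·2961 = 4139478 ≡ 1149 (mod 3659)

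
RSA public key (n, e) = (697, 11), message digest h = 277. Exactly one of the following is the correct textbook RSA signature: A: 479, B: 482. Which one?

B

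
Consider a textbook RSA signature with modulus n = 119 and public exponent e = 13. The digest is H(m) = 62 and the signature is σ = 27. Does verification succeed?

passes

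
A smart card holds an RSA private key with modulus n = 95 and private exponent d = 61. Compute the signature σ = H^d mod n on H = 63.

28

Squares mod 95: H^1≡63, H^2≡74, H^4≡61, H^8≡16, H^16≡66, H^32≡81
61 = 32 + 16 + 8 + 4 + 1, so H^61 ≡ 81·66·16·61·63 ≡ 28 (mod 95)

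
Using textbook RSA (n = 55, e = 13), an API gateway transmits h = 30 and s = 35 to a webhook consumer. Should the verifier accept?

s^2 ≡ 35^2 = 1225 ≡ 15
s^4 ≡ 15^2 = 225 ≡ 5
s^8 ≡ 5^2 = 25
13 = 8 + 4 + 1, so s^13 ≡ 25·5·35 ≡ 30 (mod 55)
30 = h, so the signature checks out.

accept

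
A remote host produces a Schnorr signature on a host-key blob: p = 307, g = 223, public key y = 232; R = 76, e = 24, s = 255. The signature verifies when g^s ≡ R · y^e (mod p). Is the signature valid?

valid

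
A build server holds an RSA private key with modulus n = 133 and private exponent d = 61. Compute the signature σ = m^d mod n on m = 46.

46

Squares mod 133: m^1≡46, m^2≡121, m^4≡11, m^8≡121, m^16≡11, m^32≡121
61 = 32 + 16 + 8 + 4 + 1, so m^61 ≡ 121·11·121·11·46 ≡ 46 (mod 133)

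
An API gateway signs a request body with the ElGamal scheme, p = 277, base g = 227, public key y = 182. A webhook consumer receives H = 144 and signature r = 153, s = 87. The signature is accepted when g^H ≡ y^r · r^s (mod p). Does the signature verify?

verifies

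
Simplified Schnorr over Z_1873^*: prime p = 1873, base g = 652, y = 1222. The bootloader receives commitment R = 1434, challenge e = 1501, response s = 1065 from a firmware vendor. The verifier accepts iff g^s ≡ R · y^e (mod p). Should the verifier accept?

g^s mod p:
652^1065 mod 1873 = 1554
R · y^e mod p:
1222^1501 mod 1873 = 187
1434·187 = 268158 ≡ 319 (mod 1873)
1554 ≠ 319; the check fails.

reject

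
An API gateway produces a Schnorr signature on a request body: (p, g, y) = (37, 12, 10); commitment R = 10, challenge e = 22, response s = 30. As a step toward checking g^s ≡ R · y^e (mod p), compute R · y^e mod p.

Squares mod 37: 10^1≡10, 10^2≡26, 10^4≡10, 10^8≡26, 10^16≡10
22 = 16 + 4 + 2, so 10^22 ≡ 10·10·26 ≡ 10 (mod 37)
R · y^e ≡ 10·10 = 100 ≡ 26 (mod 37)

26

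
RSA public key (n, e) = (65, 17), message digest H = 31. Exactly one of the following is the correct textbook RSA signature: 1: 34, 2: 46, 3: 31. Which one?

3

Candidate 1: Squares mod 65: 34^1≡34, 34^2≡51, 34^4≡1, 34^8≡1, 34^16≡1; 17 = 16 + 1, so 34^17 ≡ 1·34 ≡ 34 (mod 65)
Candidate 2: Squares mod 65: 46^1≡46, 46^2≡36, 46^4≡61, 46^8≡16, 46^16≡61; 17 = 16 + 1, so 46^17 ≡ 61·46 ≡ 11 (mod 65)
Candidate 3: Squares mod 65: 31^1≡31, 31^2≡51, 31^4≡1, 31^8≡1, 31^16≡1; 17 = 16 + 1, so 31^17 ≡ 1·31 ≡ 31 (mod 65)
  → matches H = 31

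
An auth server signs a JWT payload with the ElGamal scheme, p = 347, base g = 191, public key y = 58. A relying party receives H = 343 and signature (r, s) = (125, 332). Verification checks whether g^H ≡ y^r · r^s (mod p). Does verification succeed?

Left side g^H mod p:
191^2 = 36481 ≡ 46
191^4 ≡ 46^2 = 2116 ≡ 34
191^8 ≡ 34^2 = 1156 ≡ 115
191^16 ≡ 115^2 = 13225 ≡ 39
191^32 ≡ 39^2 = 1521 ≡ 133
191^64 ≡ 133^2 = 17689 ≡ 339
191^128 ≡ 339^2 = 114921 ≡ 64
191^256 ≡ 64^2 = 4096 ≡ 279
343 = 256 + 64 + 16 + 4 + 2 + 1, so 191^343 ≡ 279·339·39·34·46·191 ≡ 322 (mod 347)
Right side y^r · r^s mod p:
58^2 = 3364 ≡ 241
58^4 ≡ 241^2 = 58081 ≡ 132
58^8 ≡ 132^2 = 17424 ≡ 74
58^16 ≡ 74^2 = 5476 ≡ 271
58^32 ≡ 271^2 = 73441 ≡ 224
58^64 ≡ 224^2 = 50176 ≡ 208
125 = 64 + 32 + 16 + 8 + 4 + 1, so 58^125 ≡ 208·224·271·74·132·58 ≡ 314 (mod 347)
125^2 = 15625 ≡ 10
125^4 ≡ 10^2 = 100
125^8 ≡ 100^2 = 10000 ≡ 284
125^16 ≡ 284^2 = 80656 ≡ 152
125^32 ≡ 152^2 = 23104 ≡ 202
125^64 ≡ 202^2 = 40804 ≡ 205
125^128 ≡ 205^2 = 42025 ≡ 38
125^256 ≡ 38^2 = 1444 ≡ 56
332 = 256 + 64 + 8 + 4, so 125^332 ≡ 56·205·284·100 ≡ 169 (mod 347)
314·169 = 53066 ≡ 322 (mod 347)
322 ≡ 322 (mod 347), so the signature is genuine.

passes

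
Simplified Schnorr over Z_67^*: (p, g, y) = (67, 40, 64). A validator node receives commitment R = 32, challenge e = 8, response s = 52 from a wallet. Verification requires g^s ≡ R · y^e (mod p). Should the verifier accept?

reject

g^s mod p:
Squares mod 67: 40^1≡40, 40^2≡59, 40^4≡64, 40^8≡9, 40^16≡14, 40^32≡62
52 = 32 + 16 + 4, so 40^52 ≡ 62·14·64 ≡ 9 (mod 67)
R · y^e mod p:
Squares mod 67: 64^1≡64, 64^2≡9, 64^4≡14, 64^8≡62
64^8 ≡ 62 (mod 67)
32·62 = 1984 ≡ 41 (mod 67)
9 ≠ 41; the check fails.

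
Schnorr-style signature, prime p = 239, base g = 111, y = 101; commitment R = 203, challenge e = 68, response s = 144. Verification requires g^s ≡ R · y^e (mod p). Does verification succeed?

g^s mod p:
Squares mod 239: 111^1≡111, 111^2≡132, 111^4≡216, 111^8≡51, 111^16≡211, 111^32≡67, 111^64≡187, 111^128≡75
144 = 128 + 16, so 111^144 ≡ 75·211 ≡ 51 (mod 239)
R · y^e mod p:
Squares mod 239: 101^1≡101, 101^2≡163, 101^4≡40, 101^8≡166, 101^16≡71, 101^32≡22, 101^64≡6
68 = 64 + 4, so 101^68 ≡ 6·40 ≡ 1 (mod 239)
203·1 = 203 ≡ 203 (mod 239)
51 ≠ 203; the check fails.

fails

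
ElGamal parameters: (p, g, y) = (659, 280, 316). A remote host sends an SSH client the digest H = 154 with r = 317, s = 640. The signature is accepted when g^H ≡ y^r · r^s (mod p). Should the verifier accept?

Left side g^H mod p:
280^2 = 78400 ≡ 638
280^4 ≡ 638^2 = 407044 ≡ 441
280^8 ≡ 441^2 = 194481 ≡ 76
280^16 ≡ 76^2 = 5776 ≡ 504
280^32 ≡ 504^2 = 254016 ≡ 301
280^64 ≡ 301^2 = 90601 ≡ 318
280^128 ≡ 318^2 = 101124 ≡ 297
154 = 128 + 16 + 8 + 2, so 280^154 ≡ 297·504·76·638 ≡ 609 (mod 659)
Right side y^r · r^s mod p:
316^2 = 99856 ≡ 347
316^4 ≡ 347^2 = 120409 ≡ 471
316^8 ≡ 471^2 = 221841 ≡ 417
316^16 ≡ 417^2 = 173889 ≡ 572
316^32 ≡ 572^2 = 327184 ≡ 320
316^64 ≡ 320^2 = 102400 ≡ 255
316^128 ≡ 255^2 = 65025 ≡ 443
316^256 ≡ 443^2 = 196249 ≡ 526
317 = 256 + 32 + 16 + 8 + 4 + 1, so 316^317 ≡ 526·320·572·417·471·316 ≡ 290 (mod 659)
317^2 = 100489 ≡ 321
317^4 ≡ 321^2 = 103041 ≡ 237
317^8 ≡ 237^2 = 56169 ≡ 154
317^16 ≡ 154^2 = 23716 ≡ 651
317^32 ≡ 651^2 = 423801 ≡ 64
317^64 ≡ 64^2 = 4096 ≡ 142
317^128 ≡ 142^2 = 20164 ≡ 394
317^256 ≡ 394^2 = 155236 ≡ 371
317^512 ≡ 371^2 = 137641 ≡ 569
640 = 512 + 128, so 317^640 ≡ 569·394 ≡ 126 (mod 659)
290·126 = 36540 ≡ 295 (mod 659)
609 ≠ 295, so verification fails.

reject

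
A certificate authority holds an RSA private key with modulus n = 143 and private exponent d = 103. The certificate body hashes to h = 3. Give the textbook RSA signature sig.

16

Squares mod 143: h^1≡3, h^2≡9, h^4≡81, h^8≡126, h^16≡3, h^32≡9, h^64≡81
103 = 64 + 32 + 4 + 2 + 1, so h^103 ≡ 81·9·81·9·3 ≡ 16 (mod 143)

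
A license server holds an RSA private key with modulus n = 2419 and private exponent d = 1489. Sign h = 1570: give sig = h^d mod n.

1856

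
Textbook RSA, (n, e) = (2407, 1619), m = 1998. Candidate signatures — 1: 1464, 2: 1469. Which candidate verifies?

Candidate 1: 1464^2 = 2143296 ≡ 1066; 1464^4 ≡ 1066^2 = 1136356 ≡ 252; 1464^8 ≡ 252^2 = 63504 ≡ 922; 1464^16 ≡ 922^2 = 850084 ≡ 413; 1464^32 ≡ 413^2 = 170569 ≡ 2079; 1464^64 ≡ 2079^2 = 4322241 ≡ 1676; 1464^128 ≡ 1676^2 = 2808976 ≡ 7; 1464^256 ≡ 7^2 = 49; 1464^512 ≡ 49^2 = 2401; 1464^1024 ≡ 2401^2 = 5764801 ≡ 36; 1619 = 1024 + 512 + 64 + 16 + 2 + 1, so 1464^1619 ≡ 36·2401·1676·413·1066·1464 ≡ 1998 (mod 2407)
  → matches m = 1998
Candidate 2: 1469^2 = 2157961 ≡ 1289; 1469^4 ≡ 1289^2 = 1661521 ≡ 691; 1469^8 ≡ 691^2 = 477481 ≡ 895; 1469^16 ≡ 895^2 = 801025 ≡ 1901; 1469^32 ≡ 1901^2 = 3613801 ≡ 894; 1469^64 ≡ 894^2 = 799236 ≡ 112; 1469^128 ≡ 112^2 = 12544 ≡ 509; 1469^256 ≡ 509^2 = 259081 ≡ 1532; 1469^512 ≡ 1532^2 = 2347024 ≡ 199; 1469^1024 ≡ 199^2 = 39601 ≡ 1089; 1619 = 1024 + 512 + 64 + 16 + 2 + 1, so 1469^1619 ≡ 1089·199·112·1901·1289·1469 ≡ 714 (mod 2407)

1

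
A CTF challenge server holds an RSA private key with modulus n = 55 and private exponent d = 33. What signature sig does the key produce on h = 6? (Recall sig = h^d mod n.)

h^33 mod 55 = 51

51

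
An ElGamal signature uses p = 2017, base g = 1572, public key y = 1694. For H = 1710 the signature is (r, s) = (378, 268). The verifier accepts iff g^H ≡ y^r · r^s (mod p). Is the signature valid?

invalid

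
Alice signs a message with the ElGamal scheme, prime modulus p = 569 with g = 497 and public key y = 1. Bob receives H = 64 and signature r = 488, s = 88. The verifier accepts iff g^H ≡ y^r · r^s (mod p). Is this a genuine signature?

genuine

Left side g^H mod p:
Squares mod 569: 497^1≡497, 497^2≡63, 497^4≡555, 497^8≡196, 497^16≡293, 497^32≡499, 497^64≡348
497^64 ≡ 348 (mod 569)
Right side y^r · r^s mod p:
Squares mod 569: 1^1≡1, 1^2≡1, 1^4≡1, 1^8≡1, 1^16≡1, 1^32≡1, 1^64≡1, 1^128≡1, 1^256≡1
488 = 256 + 128 + 64 + 32 + 8, so 1^488 ≡ 1·1·1·1·1 ≡ 1 (mod 569)
Squares mod 569: 488^1≡488, 488^2≡302, 488^4≡164, 488^8≡153, 488^16≡80, 488^32≡141, 488^64≡535
88 = 64 + 16 + 8, so 488^88 ≡ 535·80·153 ≡ 348 (mod 569)
1·348 = 348 ≡ 348 (mod 569)
348 ≡ 348 (mod 569), so the signature is genuine.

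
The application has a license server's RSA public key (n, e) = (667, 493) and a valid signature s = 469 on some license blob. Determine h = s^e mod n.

531

s^2 ≡ 469^2 = 219961 ≡ 518
s^4 ≡ 518^2 = 268324 ≡ 190
s^8 ≡ 190^2 = 36100 ≡ 82
s^16 ≡ 82^2 = 6724 ≡ 54
s^32 ≡ 54^2 = 2916 ≡ 248
s^64 ≡ 248^2 = 61504 ≡ 140
s^128 ≡ 140^2 = 19600 ≡ 257
s^256 ≡ 257^2 = 66049 ≡ 16
493 = 256 + 128 + 64 + 32 + 8 + 4 + 1, so s^493 ≡ 16·257·140·248·82·190·469 ≡ 531 (mod 667)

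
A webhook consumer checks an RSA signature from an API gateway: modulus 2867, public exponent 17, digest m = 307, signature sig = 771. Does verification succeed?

fails

sig^2 ≡ 771^2 = 594441 ≡ 972
sig^4 ≡ 972^2 = 944784 ≡ 1541
sig^8 ≡ 1541^2 = 2374681 ≡ 805
sig^16 ≡ 805^2 = 648025 ≡ 83
17 = 16 + 1, so sig^17 ≡ 83·771 ≡ 919 (mod 2867)
sig^17 mod 2867 = 919, but m = 307.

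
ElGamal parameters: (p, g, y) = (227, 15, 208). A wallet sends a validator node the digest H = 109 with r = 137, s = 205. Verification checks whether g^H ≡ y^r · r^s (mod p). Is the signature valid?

Left side g^H mod p:
Squares mod 227: 15^1≡15, 15^2≡225, 15^4≡4, 15^8≡16, 15^16≡29, 15^32≡160, 15^64≡176
109 = 64 + 32 + 8 + 4 + 1, so 15^109 ≡ 176·160·16·4·15 ≡ 170 (mod 227)
Right side y^r · r^s mod p:
Squares mod 227: 208^1≡208, 208^2≡134, 208^4≡23, 208^8≡75, 208^16≡177, 208^32≡3, 208^64≡9, 208^128≡81
137 = 128 + 8 + 1, so 208^137 ≡ 81·75·208 ≡ 118 (mod 227)
Squares mod 227: 137^1≡137, 137^2≡155, 137^4≡190, 137^8≡7, 137^16≡49, 137^32≡131, 137^64≡136, 137^128≡109
205 = 128 + 64 + 8 + 4 + 1, so 137^205 ≡ 109·136·7·190·137 ≡ 95 (mod 227)
118·95 = 11210 ≡ 87 (mod 227)
170 ≠ 87, so verification fails.

invalid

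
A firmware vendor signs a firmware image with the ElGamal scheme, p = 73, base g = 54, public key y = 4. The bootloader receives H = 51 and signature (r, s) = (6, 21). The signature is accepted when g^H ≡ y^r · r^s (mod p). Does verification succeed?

passes

Left side g^H mod p:
54^51 mod 73 = 24
Right side y^r · r^s mod p:
4^6 mod 73 = 8
6^21 mod 73 = 3
8·3 = 24 ≡ 24 (mod 73)
24 ≡ 24 (mod 73), so the signature is genuine.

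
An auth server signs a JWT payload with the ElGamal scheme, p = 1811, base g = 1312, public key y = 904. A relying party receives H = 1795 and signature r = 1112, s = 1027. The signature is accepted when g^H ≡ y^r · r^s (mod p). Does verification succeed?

Left side g^H mod p:
1312^2 = 1721344 ≡ 894
1312^4 ≡ 894^2 = 799236 ≡ 585
1312^8 ≡ 585^2 = 342225 ≡ 1757
1312^16 ≡ 1757^2 = 3087049 ≡ 1105
1312^32 ≡ 1105^2 = 1221025 ≡ 411
1312^64 ≡ 411^2 = 168921 ≡ 498
1312^128 ≡ 498^2 = 248004 ≡ 1708
1312^256 ≡ 1708^2 = 2917264 ≡ 1554
1312^512 ≡ 1554^2 = 2414916 ≡ 853
1312^1024 ≡ 853^2 = 727609 ≡ 1398
1795 = 1024 + 512 + 256 + 2 + 1, so 1312^1795 ≡ 1398·853·1554·894·1312 ≡ 465 (mod 1811)
Right side y^r · r^s mod p:
904^2 = 817216 ≡ 455
904^4 ≡ 455^2 = 207025 ≡ 571
904^8 ≡ 571^2 = 326041 ≡ 61
904^16 ≡ 61^2 = 3721 ≡ 99
904^32 ≡ 99^2 = 9801 ≡ 746
904^64 ≡ 746^2 = 556516 ≡ 539
904^128 ≡ 539^2 = 290521 ≡ 761
904^256 ≡ 761^2 = 579121 ≡ 1412
904^512 ≡ 1412^2 = 1993744 ≡ 1644
904^1024 ≡ 1644^2 = 2702736 ≡ 724
1112 = 1024 + 64 + 16 + 8, so 904^1112 ≡ 724·539·99·61 ≡ 825 (mod 1811)
1112^2 = 1236544 ≡ 1442
1112^4 ≡ 1442^2 = 2079364 ≡ 336
1112^8 ≡ 336^2 = 112896 ≡ 614
1112^16 ≡ 614^2 = 376996 ≡ 308
1112^32 ≡ 308^2 = 94864 ≡ 692
1112^64 ≡ 692^2 = 478864 ≡ 760
1112^128 ≡ 760^2 = 577600 ≡ 1702
1112^256 ≡ 1702^2 = 2896804 ≡ 1015
1112^512 ≡ 1015^2 = 1030225 ≡ 1577
1112^1024 ≡ 1577^2 = 2486929 ≡ 426
1027 = 1024 + 2 + 1, so 1112^1027 ≡ 426·1442·1112 ≡ 1614 (mod 1811)
825·1614 = 1331550 ≡ 465 (mod 1811)
465 ≡ 465 (mod 1811), so the signature is genuine.

passes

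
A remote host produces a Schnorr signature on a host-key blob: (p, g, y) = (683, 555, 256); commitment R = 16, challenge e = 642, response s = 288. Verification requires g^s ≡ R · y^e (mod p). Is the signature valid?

valid

g^s mod p:
Squares mod 683: 555^1≡555, 555^2≡675, 555^4≡64, 555^8≡681, 555^16≡4, 555^32≡16, 555^64≡256, 555^128≡651, 555^256≡341
288 = 256 + 32, so 555^288 ≡ 341·16 ≡ 675 (mod 683)
R · y^e mod p:
Squares mod 683: 256^1≡256, 256^2≡651, 256^4≡341, 256^8≡171, 256^16≡555, 256^32≡675, 256^64≡64, 256^128≡681, 256^256≡4, 256^512≡16
642 = 512 + 128 + 2, so 256^642 ≡ 16·681·651 ≡ 341 (mod 683)
16·341 = 5456 ≡ 675 (mod 683)
675 ≡ 675 (mod 683); signature holds.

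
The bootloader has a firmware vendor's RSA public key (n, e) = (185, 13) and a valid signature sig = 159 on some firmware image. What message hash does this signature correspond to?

Squares mod 185: sig^1≡159, sig^2≡121, sig^4≡26, sig^8≡121
13 = 8 + 4 + 1, so sig^13 ≡ 121·26·159 ≡ 159 (mod 185)

159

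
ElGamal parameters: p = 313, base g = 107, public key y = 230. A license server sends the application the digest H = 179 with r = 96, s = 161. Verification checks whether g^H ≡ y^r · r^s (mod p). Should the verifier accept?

accept

Left side g^H mod p:
Squares mod 313: 107^1≡107, 107^2≡181, 107^4≡209, 107^8≡174, 107^16≡228, 107^32≡26, 107^64≡50, 107^128≡309
179 = 128 + 32 + 16 + 2 + 1, so 107^179 ≡ 309·26·228·181·107 ≡ 166 (mod 313)
Right side y^r · r^s mod p:
Squares mod 313: 230^1≡230, 230^2≡3, 230^4≡9, 230^8≡81, 230^16≡301, 230^32≡144, 230^64≡78
96 = 64 + 32, so 230^96 ≡ 78·144 ≡ 277 (mod 313)
Squares mod 313: 96^1≡96, 96^2≡139, 96^4≡228, 96^8≡26, 96^16≡50, 96^32≡309, 96^64≡16, 96^128≡256
161 = 128 + 32 + 1, so 96^161 ≡ 256·309·96 ≡ 291 (mod 313)
277·291 = 80607 ≡ 166 (mod 313)
166 ≡ 166 (mod 313), so the signature is genuine.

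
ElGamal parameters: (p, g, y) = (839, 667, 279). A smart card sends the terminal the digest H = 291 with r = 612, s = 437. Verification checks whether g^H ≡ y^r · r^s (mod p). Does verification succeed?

Left side g^H mod p:
Squares mod 839: 667^1≡667, 667^2≡219, 667^4≡138, 667^8≡586, 667^16≡245, 667^32≡456, 667^64≡703, 667^128≡38, 667^256≡605
291 = 256 + 32 + 2 + 1, so 667^291 ≡ 605·456·219·667 ≡ 287 (mod 839)
Right side y^r · r^s mod p:
Squares mod 839: 279^1≡279, 279^2≡653, 279^4≡197, 279^8≡215, 279^16≡80, 279^32≡527, 279^64≡20, 279^128≡400, 279^256≡590, 279^512≡754
612 = 512 + 64 + 32 + 4, so 279^612 ≡ 754·20·527·197 ≡ 579 (mod 839)
Squares mod 839: 612^1≡612, 612^2≡350, 612^4≡6, 612^8≡36, 612^16≡457, 612^32≡777, 612^64≡488, 612^128≡707, 612^256≡644
437 = 256 + 128 + 32 + 16 + 4 + 1, so 612^437 ≡ 644·707·777·457·6·612 ≡ 299 (mod 839)
579·299 = 173121 ≡ 287 (mod 839)
287 ≡ 287 (mod 839), so the signature is genuine.

passes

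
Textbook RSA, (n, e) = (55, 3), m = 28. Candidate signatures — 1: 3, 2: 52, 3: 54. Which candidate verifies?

Candidate 1: 3^3 mod 55 = 27
Candidate 2: 52^3 mod 55 = 28
  → matches m = 28
Candidate 3: 54^3 mod 55 = 54

2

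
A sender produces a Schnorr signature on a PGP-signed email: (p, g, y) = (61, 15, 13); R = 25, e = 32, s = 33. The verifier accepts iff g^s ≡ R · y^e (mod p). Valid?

no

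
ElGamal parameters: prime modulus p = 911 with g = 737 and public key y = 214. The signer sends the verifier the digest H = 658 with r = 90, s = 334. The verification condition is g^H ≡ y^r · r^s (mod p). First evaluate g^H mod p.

737^2 = 543169 ≡ 213
737^4 ≡ 213^2 = 45369 ≡ 730
737^8 ≡ 730^2 = 532900 ≡ 876
737^16 ≡ 876^2 = 767376 ≡ 314
737^32 ≡ 314^2 = 98596 ≡ 208
737^64 ≡ 208^2 = 43264 ≡ 447
737^128 ≡ 447^2 = 199809 ≡ 300
737^256 ≡ 300^2 = 90000 ≡ 722
737^512 ≡ 722^2 = 521284 ≡ 192
658 = 512 + 128 + 16 + 2, so 737^658 ≡ 192·300·314·213 ≡ 107 (mod 911)

107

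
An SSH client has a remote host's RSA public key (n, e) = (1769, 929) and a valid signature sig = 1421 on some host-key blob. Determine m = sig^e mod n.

1508

sig^929 mod 1769 = 1508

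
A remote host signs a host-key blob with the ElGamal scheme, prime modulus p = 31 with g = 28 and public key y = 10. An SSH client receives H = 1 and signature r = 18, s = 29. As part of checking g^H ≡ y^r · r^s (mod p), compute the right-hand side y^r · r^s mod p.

28

10^2 = 100 ≡ 7
10^4 ≡ 7^2 = 49 ≡ 18
10^8 ≡ 18^2 = 324 ≡ 14
10^16 ≡ 14^2 = 196 ≡ 10
18 = 16 + 2, so 10^18 ≡ 10·7 ≡ 8 (mod 31)
18^2 = 324 ≡ 14
18^4 ≡ 14^2 = 196 ≡ 10
18^8 ≡ 10^2 = 100 ≡ 7
18^16 ≡ 7^2 = 49 ≡ 18
29 = 16 + 8 + 4 + 1, so 18^29 ≡ 18·7·10·18 ≡ 19 (mod 31)
y^r · r^s ≡ 8·19 = 152 ≡ 28 (mod 31)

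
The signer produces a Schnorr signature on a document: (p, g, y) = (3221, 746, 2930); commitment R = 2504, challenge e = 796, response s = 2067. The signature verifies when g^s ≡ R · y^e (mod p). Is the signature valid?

valid

g^s mod p:
Squares mod 3221: 746^1≡746, 746^2≡2504, 746^4≡1950, 746^8≡1720, 746^16≡1522, 746^32≡585, 746^64≡799, 746^128≡643, 746^256≡1161, 746^512≡1543, 746^1024≡530, 746^2048≡673
2067 = 2048 + 16 + 2 + 1, so 746^2067 ≡ 673·1522·2504·746 ≡ 954 (mod 3221)
R · y^e mod p:
Squares mod 3221: 2930^1≡2930, 2930^2≡935, 2930^4≡1334, 2930^8≡1564, 2930^16≡1357, 2930^32≡2258, 2930^64≡2942, 2930^128≡537, 2930^256≡1700, 2930^512≡763
796 = 512 + 256 + 16 + 8 + 4, so 2930^796 ≡ 763·1700·1357·1564·1334 ≡ 1562 (mod 3221)
2504·1562 = 3911248 ≡ 954 (mod 3221)
954 ≡ 954 (mod 3221); signature holds.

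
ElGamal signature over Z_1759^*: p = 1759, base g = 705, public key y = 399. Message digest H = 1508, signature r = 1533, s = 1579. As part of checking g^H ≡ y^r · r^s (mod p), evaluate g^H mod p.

532

705^2 = 497025 ≡ 987
705^4 ≡ 987^2 = 974169 ≡ 1442
705^8 ≡ 1442^2 = 2079364 ≡ 226
705^16 ≡ 226^2 = 51076 ≡ 65
705^32 ≡ 65^2 = 4225 ≡ 707
705^64 ≡ 707^2 = 499849 ≡ 293
705^128 ≡ 293^2 = 85849 ≡ 1417
705^256 ≡ 1417^2 = 2007889 ≡ 870
705^512 ≡ 870^2 = 756900 ≡ 530
705^1024 ≡ 530^2 = 280900 ≡ 1219
1508 = 1024 + 256 + 128 + 64 + 32 + 4, so 705^1508 ≡ 1219·870·1417·293·707·1442 ≡ 532 (mod 1759)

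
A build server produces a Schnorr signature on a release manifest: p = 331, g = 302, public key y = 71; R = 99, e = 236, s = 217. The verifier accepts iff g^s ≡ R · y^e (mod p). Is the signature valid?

invalid

g^s mod p:
302^2 = 91204 ≡ 179
302^4 ≡ 179^2 = 32041 ≡ 265
302^8 ≡ 265^2 = 70225 ≡ 53
302^16 ≡ 53^2 = 2809 ≡ 161
302^32 ≡ 161^2 = 25921 ≡ 103
302^64 ≡ 103^2 = 10609 ≡ 17
302^128 ≡ 17^2 = 289
217 = 128 + 64 + 16 + 8 + 1, so 302^217 ≡ 289·17·161·53·302 ≡ 139 (mod 331)
R · y^e mod p:
71^2 = 5041 ≡ 76
71^4 ≡ 76^2 = 5776 ≡ 149
71^8 ≡ 149^2 = 22201 ≡ 24
71^16 ≡ 24^2 = 576 ≡ 245
71^32 ≡ 245^2 = 60025 ≡ 114
71^64 ≡ 114^2 = 12996 ≡ 87
71^128 ≡ 87^2 = 7569 ≡ 287
236 = 128 + 64 + 32 + 8 + 4, so 71^236 ≡ 287·87·114·24·149 ≡ 104 (mod 331)
99·104 = 10296 ≡ 35 (mod 331)
139 ≠ 35; the check fails.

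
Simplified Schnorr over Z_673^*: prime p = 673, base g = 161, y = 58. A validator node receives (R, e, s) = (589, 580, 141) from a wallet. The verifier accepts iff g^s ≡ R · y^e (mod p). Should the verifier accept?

g^s mod p:
161^2 = 25921 ≡ 347
161^4 ≡ 347^2 = 120409 ≡ 615
161^8 ≡ 615^2 = 378225 ≡ 672
161^16 ≡ 672^2 = 451584 ≡ 1
161^32 ≡ 1^2 = 1
161^64 ≡ 1^2 = 1
161^128 ≡ 1^2 = 1
141 = 128 + 8 + 4 + 1, so 161^141 ≡ 1·672·615·161 ≡ 589 (mod 673)
R · y^e mod p:
58^2 = 3364 ≡ 672
58^4 ≡ 672^2 = 451584 ≡ 1
58^8 ≡ 1^2 = 1
58^16 ≡ 1^2 = 1
58^32 ≡ 1^2 = 1
58^64 ≡ 1^2 = 1
58^128 ≡ 1^2 = 1
58^256 ≡ 1^2 = 1
58^512 ≡ 1^2 = 1
580 = 512 + 64 + 4, so 58^580 ≡ 1·1·1 ≡ 1 (mod 673)
589·1 = 589 ≡ 589 (mod 673)
589 ≡ 589 (mod 673); signature holds.

accept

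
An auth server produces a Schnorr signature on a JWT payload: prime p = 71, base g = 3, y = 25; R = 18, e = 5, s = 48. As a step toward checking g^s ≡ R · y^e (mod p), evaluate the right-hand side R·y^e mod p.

18

25^2 = 625 ≡ 57
25^4 ≡ 57^2 = 3249 ≡ 54
5 = 4 + 1, so 25^5 ≡ 54·25 ≡ 1 (mod 71)
R · y^e ≡ 18·1 = 18 ≡ 18 (mod 71)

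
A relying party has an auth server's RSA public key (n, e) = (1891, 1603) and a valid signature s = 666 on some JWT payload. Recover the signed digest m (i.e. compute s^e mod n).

1608

s^1603 mod 1891 = 1608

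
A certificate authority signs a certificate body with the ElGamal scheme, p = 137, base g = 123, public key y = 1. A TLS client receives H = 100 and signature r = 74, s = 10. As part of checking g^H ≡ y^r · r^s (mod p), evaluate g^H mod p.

72

123^2 = 15129 ≡ 59
123^4 ≡ 59^2 = 3481 ≡ 56
123^8 ≡ 56^2 = 3136 ≡ 122
123^16 ≡ 122^2 = 14884 ≡ 88
123^32 ≡ 88^2 = 7744 ≡ 72
123^64 ≡ 72^2 = 5184 ≡ 115
100 = 64 + 32 + 4, so 123^100 ≡ 115·72·56 ≡ 72 (mod 137)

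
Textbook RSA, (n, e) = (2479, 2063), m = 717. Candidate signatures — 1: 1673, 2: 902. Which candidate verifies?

1

Candidate 1: 1673^2 = 2798929 ≡ 138; 1673^4 ≡ 138^2 = 19044 ≡ 1691; 1673^8 ≡ 1691^2 = 2859481 ≡ 1194; 1673^16 ≡ 1194^2 = 1425636 ≡ 211; 1673^32 ≡ 211^2 = 44521 ≡ 2378; 1673^64 ≡ 2378^2 = 5654884 ≡ 285; 1673^128 ≡ 285^2 = 81225 ≡ 1897; 1673^256 ≡ 1897^2 = 3598609 ≡ 1580; 1673^512 ≡ 1580^2 = 2496400 ≡ 47; 1673^1024 ≡ 47^2 = 2209; 1673^2048 ≡ 2209^2 = 4879681 ≡ 1009; 2063 = 2048 + 8 + 4 + 2 + 1, so 1673^2063 ≡ 1009·1194·1691·138·1673 ≡ 717 (mod 2479)
  → matches m = 717
Candidate 2: 902^2 = 813604 ≡ 492; 902^4 ≡ 492^2 = 242064 ≡ 1601; 902^8 ≡ 1601^2 = 2563201 ≡ 2394; 902^16 ≡ 2394^2 = 5731236 ≡ 2267; 902^32 ≡ 2267^2 = 5139289 ≡ 322; 902^64 ≡ 322^2 = 103684 ≡ 2045; 902^128 ≡ 2045^2 = 4182025 ≡ 2431; 902^256 ≡ 2431^2 = 5909761 ≡ 2304; 902^512 ≡ 2304^2 = 5308416 ≡ 877; 902^1024 ≡ 877^2 = 769129 ≡ 639; 902^2048 ≡ 639^2 = 408321 ≡ 1765; 2063 = 2048 + 8 + 4 + 2 + 1, so 902^2063 ≡ 1765·2394·1601·492·902 ≡ 2339 (mod 2479)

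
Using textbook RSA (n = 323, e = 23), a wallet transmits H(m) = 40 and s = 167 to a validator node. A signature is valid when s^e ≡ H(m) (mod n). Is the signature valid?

s^2 ≡ 167^2 = 27889 ≡ 111
s^4 ≡ 111^2 = 12321 ≡ 47
s^8 ≡ 47^2 = 2209 ≡ 271
s^16 ≡ 271^2 = 73441 ≡ 120
23 = 16 + 4 + 2 + 1, so s^23 ≡ 120·47·111·167 ≡ 40 (mod 323)
40 = H(m), so the signature checks out.

valid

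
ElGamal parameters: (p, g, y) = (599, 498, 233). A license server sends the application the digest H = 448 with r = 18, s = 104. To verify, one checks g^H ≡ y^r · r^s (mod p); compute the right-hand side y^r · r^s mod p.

423

Squares mod 599: 233^1≡233, 233^2≡379, 233^4≡480, 233^8≡384, 233^16≡102
18 = 16 + 2, so 233^18 ≡ 102·379 ≡ 322 (mod 599)
Squares mod 599: 18^1≡18, 18^2≡324, 18^4≡151, 18^8≡39, 18^16≡323, 18^32≡103, 18^64≡426
104 = 64 + 32 + 8, so 18^104 ≡ 426·103·39 ≡ 498 (mod 599)
y^r · r^s ≡ 322·498 = 160356 ≡ 423 (mod 599)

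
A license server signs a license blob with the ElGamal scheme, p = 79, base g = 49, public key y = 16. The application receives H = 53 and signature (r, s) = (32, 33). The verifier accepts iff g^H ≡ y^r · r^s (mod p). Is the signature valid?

Left side g^H mod p:
49^2 = 2401 ≡ 31
49^4 ≡ 31^2 = 961 ≡ 13
49^8 ≡ 13^2 = 169 ≡ 11
49^16 ≡ 11^2 = 121 ≡ 42
49^32 ≡ 42^2 = 1764 ≡ 26
53 = 32 + 16 + 4 + 1, so 49^53 ≡ 26·42·13·49 ≡ 9 (mod 79)
Right side y^r · r^s mod p:
16^2 = 256 ≡ 19
16^4 ≡ 19^2 = 361 ≡ 45
16^8 ≡ 45^2 = 2025 ≡ 50
16^16 ≡ 50^2 = 2500 ≡ 51
16^32 ≡ 51^2 = 2601 ≡ 73
32^2 = 1024 ≡ 76
32^4 ≡ 76^2 = 5776 ≡ 9
32^8 ≡ 9^2 = 81 ≡ 2
32^16 ≡ 2^2 = 4
32^32 ≡ 4^2 = 16
33 = 32 + 1, so 32^33 ≡ 16·32 ≡ 38 (mod 79)
73·38 = 2774 ≡ 9 (mod 79)
9 ≡ 9 (mod 79), so the signature is genuine.

valid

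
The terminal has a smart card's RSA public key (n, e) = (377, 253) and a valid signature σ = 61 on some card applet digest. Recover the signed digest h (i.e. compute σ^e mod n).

61

σ^2 ≡ 61^2 = 3721 ≡ 328
σ^4 ≡ 328^2 = 107584 ≡ 139
σ^8 ≡ 139^2 = 19321 ≡ 94
σ^16 ≡ 94^2 = 8836 ≡ 165
σ^32 ≡ 165^2 = 27225 ≡ 81
σ^64 ≡ 81^2 = 6561 ≡ 152
σ^128 ≡ 152^2 = 23104 ≡ 107
253 = 128 + 64 + 32 + 16 + 8 + 4 + 1, so σ^253 ≡ 107·152·81·165·94·139·61 ≡ 61 (mod 377)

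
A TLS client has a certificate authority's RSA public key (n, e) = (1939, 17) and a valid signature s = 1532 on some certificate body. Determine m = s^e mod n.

s^17 mod 1939 = 230

230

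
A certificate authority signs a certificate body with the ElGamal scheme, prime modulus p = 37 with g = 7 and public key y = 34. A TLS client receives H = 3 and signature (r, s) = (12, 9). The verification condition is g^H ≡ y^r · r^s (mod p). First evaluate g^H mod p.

10

7^2 = 49 ≡ 12
3 = 2 + 1, so 7^3 ≡ 12·7 ≡ 10 (mod 37)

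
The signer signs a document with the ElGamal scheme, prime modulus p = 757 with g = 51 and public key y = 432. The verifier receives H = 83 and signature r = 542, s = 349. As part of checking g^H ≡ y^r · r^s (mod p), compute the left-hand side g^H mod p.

361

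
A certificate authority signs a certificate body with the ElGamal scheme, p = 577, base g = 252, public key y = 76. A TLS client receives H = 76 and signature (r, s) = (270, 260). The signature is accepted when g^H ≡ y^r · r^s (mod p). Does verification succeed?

passes

Left side g^H mod p:
Squares mod 577: 252^1≡252, 252^2≡34, 252^4≡2, 252^8≡4, 252^16≡16, 252^32≡256, 252^64≡335
76 = 64 + 8 + 4, so 252^76 ≡ 335·4·2 ≡ 372 (mod 577)
Right side y^r · r^s mod p:
Squares mod 577: 76^1≡76, 76^2≡6, 76^4≡36, 76^8≡142, 76^16≡546, 76^32≡384, 76^64≡321, 76^128≡335, 76^256≡287
270 = 256 + 8 + 4 + 2, so 76^270 ≡ 287·142·36·6 ≡ 152 (mod 577)
Squares mod 577: 270^1≡270, 270^2≡198, 270^4≡545, 270^8≡447, 270^16≡167, 270^32≡193, 270^64≡321, 270^128≡335, 270^256≡287
260 = 256 + 4, so 270^260 ≡ 287·545 ≡ 48 (mod 577)
152·48 = 7296 ≡ 372 (mod 577)
372 ≡ 372 (mod 577), so the signature is genuine.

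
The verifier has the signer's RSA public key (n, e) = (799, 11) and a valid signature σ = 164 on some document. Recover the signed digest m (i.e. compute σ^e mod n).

369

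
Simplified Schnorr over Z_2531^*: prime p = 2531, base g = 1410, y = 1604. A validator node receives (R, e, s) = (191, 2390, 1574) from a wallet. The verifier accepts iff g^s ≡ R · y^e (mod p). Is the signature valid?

invalid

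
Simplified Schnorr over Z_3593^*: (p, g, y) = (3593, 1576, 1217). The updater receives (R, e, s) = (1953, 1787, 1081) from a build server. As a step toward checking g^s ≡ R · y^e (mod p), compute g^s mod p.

1403

Squares mod 3593: 1576^1≡1576, 1576^2≡1013, 1576^4≡2164, 1576^8≡1217, 1576^16≡773, 1576^32≡1091, 1576^64≡998, 1576^128≡743, 1576^256≡2320, 1576^512≡86, 1576^1024≡210
1081 = 1024 + 32 + 16 + 8 + 1, so 1576^1081 ≡ 210·1091·773·1217·1576 ≡ 1403 (mod 3593)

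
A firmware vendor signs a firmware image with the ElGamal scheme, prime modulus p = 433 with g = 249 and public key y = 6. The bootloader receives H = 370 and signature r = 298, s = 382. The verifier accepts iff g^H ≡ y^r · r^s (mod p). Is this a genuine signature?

genuine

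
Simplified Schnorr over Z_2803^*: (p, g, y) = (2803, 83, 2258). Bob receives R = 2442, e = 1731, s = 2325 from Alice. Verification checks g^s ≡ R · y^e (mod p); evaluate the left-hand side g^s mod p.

Squares mod 2803: 83^1≡83, 83^2≡1283, 83^4≡728, 83^8≡217, 83^16≡2241, 83^32≡1908, 83^64≡2170, 83^128≡2663, 83^256≡2782, 83^512≡441, 83^1024≡1074, 83^2048≡1443
2325 = 2048 + 256 + 16 + 4 + 1, so 83^2325 ≡ 1443·2782·2241·728·83 ≡ 2180 (mod 2803)

2180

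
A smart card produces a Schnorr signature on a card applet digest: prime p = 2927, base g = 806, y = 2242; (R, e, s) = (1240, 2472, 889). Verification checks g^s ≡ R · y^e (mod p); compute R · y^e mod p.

1177

2242^2 = 5026564 ≡ 905
2242^4 ≡ 905^2 = 819025 ≡ 2392
2242^8 ≡ 2392^2 = 5721664 ≡ 2306
2242^16 ≡ 2306^2 = 5317636 ≡ 2204
2242^32 ≡ 2204^2 = 4857616 ≡ 1723
2242^64 ≡ 1723^2 = 2968729 ≡ 751
2242^128 ≡ 751^2 = 564001 ≡ 2017
2242^256 ≡ 2017^2 = 4068289 ≡ 2686
2242^512 ≡ 2686^2 = 7214596 ≡ 2468
2242^1024 ≡ 2468^2 = 6091024 ≡ 2864
2242^2048 ≡ 2864^2 = 8202496 ≡ 1042
2472 = 2048 + 256 + 128 + 32 + 8, so 2242^2472 ≡ 1042·2686·2017·1723·2306 ≡ 2005 (mod 2927)
R · y^e ≡ 1240·2005 = 2486200 ≡ 1177 (mod 2927)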